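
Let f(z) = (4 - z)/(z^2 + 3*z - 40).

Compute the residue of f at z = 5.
Write f(z) = P(z)/Q(z) with P(z) = 4 - z and Q(z) = z^2 + 3*z - 40.
The denominator factors as Q(z) = (z - 5)*(z + 8), so z = 5 is a simple zero of Q and P is analytic there; z = 5 is therefore a simple pole and
  Res(f, z₀) = P(z₀)/Q'(z₀).

Q'(z) = 2*z + 3, so Q'(5) = 13.
P(5) = -1.

Res(f, 5) = (-1)/(13) = -1/13

Final answer: -1/13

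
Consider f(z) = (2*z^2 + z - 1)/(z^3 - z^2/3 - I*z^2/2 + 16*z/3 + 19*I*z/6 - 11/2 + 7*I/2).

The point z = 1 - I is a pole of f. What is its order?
Factor the denominator:
  z^3 - z^2/3 - I*z^2/2 + 16*z/3 + 19*I*z/6 - 11/2 + 7*I/2 = (z - 1 + I)*(z + 2/3 - 3*I)*(z + 3*I/2)

The numerator P(z) = 2*z^2 + z - 1 has P(1 - I) = -5*I ≠ 0, so no factor of (z - 1 + I) cancels.
Near z = 1 - I we can therefore write f(z) = g(z)/(z - 1 + I) with g analytic at 1 - I and g(1 - I) ≠ 0 (g is the numerator divided by the remaining denominator factors).

Hence z = 1 - I is a pole of order 1.

Final answer: 1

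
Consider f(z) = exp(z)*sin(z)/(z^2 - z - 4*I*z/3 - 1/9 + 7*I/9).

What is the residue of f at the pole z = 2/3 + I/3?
(3/5 + 6*I/5)*exp(2/3 + I/3)*sin(2/3 + I/3)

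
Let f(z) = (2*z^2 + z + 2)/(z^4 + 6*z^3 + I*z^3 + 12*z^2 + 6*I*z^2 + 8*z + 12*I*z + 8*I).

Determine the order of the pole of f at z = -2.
Factor the denominator:
  z^4 + 6*z^3 + I*z^3 + 12*z^2 + 6*I*z^2 + 8*z + 12*I*z + 8*I = (z + 2)^3*(z + I)

The numerator P(z) = 2*z^2 + z + 2 has P(-2) = 8 ≠ 0, so no factor of (z + 2) cancels.
Near z = -2 we can therefore write f(z) = g(z)/(z + 2)^3 with g analytic at -2 and g(-2) ≠ 0 (g is the numerator divided by the remaining denominator factors).

Hence z = -2 is a pole of order 3.

Final answer: 3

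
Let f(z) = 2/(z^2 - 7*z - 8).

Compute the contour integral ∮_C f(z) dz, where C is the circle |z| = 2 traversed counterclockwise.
-4*I*pi/9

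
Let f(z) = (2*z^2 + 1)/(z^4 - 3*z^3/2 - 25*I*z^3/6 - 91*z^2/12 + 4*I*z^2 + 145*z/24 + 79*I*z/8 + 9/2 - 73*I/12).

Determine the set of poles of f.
The singularities of f are the zeros of the denominator. Factoring,
  z^4 - 3*z^3/2 - 25*I*z^3/6 - 91*z^2/12 + 4*I*z^2 + 145*z/24 + 79*I*z/8 + 9/2 - 73*I/12 = (z + 3/2 - I/2)*(z - 3/2 - 2*I/3)*(z - 1 - I)*(z - 1/2 - 2*I)
so the candidates are z = -3/2 + I/2, z = 3/2 + 2*I/3, z = 1 + I, z = 1/2 + 2*I.

Check the numerator P(z) = 2*z^2 + 1 at each one:
  P(-3/2 + I/2) = 5 - 3*I ≠ 0, so z = -3/2 + I/2 is a (simple) pole.
  P(3/2 + 2*I/3) = 83/18 + 4*I ≠ 0, so z = 3/2 + 2*I/3 is a (simple) pole.
  P(1 + I) = 1 + 4*I ≠ 0, so z = 1 + I is a (simple) pole.
  P(1/2 + 2*I) = -13/2 + 4*I ≠ 0, so z = 1/2 + 2*I is a (simple) pole.

Poles of f: {-3/2 + I/2, 1/2 + 2*I, 1 + I, 3/2 + 2*I/3}

Final answer: {-3/2 + I/2, 1/2 + 2*I, 1 + I, 3/2 + 2*I/3}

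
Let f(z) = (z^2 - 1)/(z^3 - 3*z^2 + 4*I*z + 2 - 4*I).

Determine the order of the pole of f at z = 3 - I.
1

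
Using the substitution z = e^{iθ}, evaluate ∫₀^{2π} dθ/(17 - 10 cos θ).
Call the integral J. The integrand is 2π-periodic and we integrate over a full period, so shifting θ does not change the value (θ → θ + π flips the sign of the trig term). Hence
  J = ∫₀^{2π} dθ/(17 + 10 cos θ).
Put z = e^{iθ}: then cos θ = (z + 1/z)/2, dθ = dz/(iz), and z runs once counterclockwise around |z| = 1:
  J = ∮_{|z|=1} 1/(17 + 10*(z + 1/z)/2) · dz/(iz) = (2/i) ∮_{|z|=1} dz/(10*z^2 + 34*z + 10).
The roots of 10*z^2 + 34*z + 10 are z = (-17 ± sqrt(17^2 - 10^2))/10, with sqrt(189) = 3*sqrt(21); their product is 1, so only z₊ = -17/10 + 3*sqrt(21)/10 lies inside the unit circle (z₋ = -17/10 - 3*sqrt(21)/10 lies outside).
z₊ is a simple zero of q(z) = 10*z^2 + 34*z + 10, so Res(1/q, z₊) = 1/q'(z₊) with q'(z) = 20*z + 34; and q'(z₊) = 10*(z₊ - z₋) = 6*sqrt(21).
Therefore J = (2/i) · 2πi · 1/(6*sqrt(21)) = 2*pi/(3*sqrt(21)) = 2*sqrt(21)*pi/63

Final answer: 2*sqrt(21)*pi/63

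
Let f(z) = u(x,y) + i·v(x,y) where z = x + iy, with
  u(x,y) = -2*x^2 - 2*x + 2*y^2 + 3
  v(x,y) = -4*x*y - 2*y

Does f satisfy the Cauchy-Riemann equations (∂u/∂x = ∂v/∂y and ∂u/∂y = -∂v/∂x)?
∂u/∂x = -4*x - 2
∂v/∂y = -4*x - 2
∂u/∂y = 4*y
∂v/∂x = -4*y
∂u/∂x = ∂v/∂y and ∂u/∂y = -∂v/∂x hold identically; f is analytic.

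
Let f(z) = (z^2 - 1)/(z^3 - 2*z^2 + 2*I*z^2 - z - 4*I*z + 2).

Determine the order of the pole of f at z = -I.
Factor the denominator:
  z^3 - 2*z^2 + 2*I*z^2 - z - 4*I*z + 2 = (z + I)^2*(z - 2)

The numerator P(z) = z^2 - 1 has P(-I) = -2 ≠ 0, so no factor of (z + I) cancels.
Near z = -I we can therefore write f(z) = g(z)/(z + I)^2 with g analytic at -I and g(-I) ≠ 0 (g is the numerator divided by the remaining denominator factors).

Hence z = -I is a pole of order 2.

Final answer: 2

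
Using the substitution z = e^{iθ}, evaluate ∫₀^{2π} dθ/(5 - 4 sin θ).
Call the integral J. The integrand is 2π-periodic and we integrate over a full period, so shifting θ does not change the value (θ → θ + π/2 turns sin θ into cos θ; θ → θ + π flips the sign of the trig term). Hence
  J = ∫₀^{2π} dθ/(5 + 4 cos θ).
Put z = e^{iθ}: then cos θ = (z + 1/z)/2, dθ = dz/(iz), and z runs once counterclockwise around |z| = 1:
  J = ∮_{|z|=1} 1/(5 + 4*(z + 1/z)/2) · dz/(iz) = (2/i) ∮_{|z|=1} dz/(4*z^2 + 10*z + 4).
The roots of 4*z^2 + 10*z + 4 are z = (-5 ± sqrt(5^2 - 4^2))/4, with sqrt(9) = 3; their product is 1, so only z₊ = -1/2 lies inside the unit circle (z₋ = -2 lies outside).
z₊ is a simple zero of q(z) = 4*z^2 + 10*z + 4, so Res(1/q, z₊) = 1/q'(z₊) with q'(z) = 8*z + 10; and q'(z₊) = 4*(z₊ - z₋) = 6.
Therefore J = (2/i) · 2πi · 1/(6) = 2*pi/(3) = 2*pi/3

Final answer: 2*pi/3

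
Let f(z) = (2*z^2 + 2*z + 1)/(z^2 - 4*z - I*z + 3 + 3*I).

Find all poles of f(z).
The singularities of f are the zeros of the denominator. Factoring,
  z^2 - 4*z - I*z + 3 + 3*I = (z - 3)*(z - 1 - I)
so the candidates are z = 3, z = 1 + I.

Check the numerator P(z) = 2*z^2 + 2*z + 1 at each one:
  P(3) = 25 ≠ 0, so z = 3 is a (simple) pole.
  P(1 + I) = 3 + 6*I ≠ 0, so z = 1 + I is a (simple) pole.

Poles of f: {1 + I, 3}

Final answer: {1 + I, 3}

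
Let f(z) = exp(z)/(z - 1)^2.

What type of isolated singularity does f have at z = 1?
Write f(z) = g(z)/(z - 1)^2 with g(z) = exp(z).
g is entire and g(1) = exp(1) ≠ 0, so no factor of (z - 1) cancels: the Laurent expansion of f about z = 1 starts at the power -2, i.e. lim_{z→z₀} (z - z₀)^2 f(z) = exp(1) is finite and nonzero.
So z = 1 is a pole of order 2.

Final answer: pole of order 2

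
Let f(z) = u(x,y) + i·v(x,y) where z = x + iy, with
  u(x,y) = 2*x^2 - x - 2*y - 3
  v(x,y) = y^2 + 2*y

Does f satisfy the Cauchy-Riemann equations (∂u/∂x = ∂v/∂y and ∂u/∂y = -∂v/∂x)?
∂u/∂x = 4*x - 1
∂v/∂y = 2*y + 2
∂u/∂y = -2
∂v/∂x = 0
∂u/∂x ≠ ∂v/∂y and ∂u/∂y ≠ -∂v/∂x; the Cauchy-Riemann equations are not satisfied, so f is not analytic.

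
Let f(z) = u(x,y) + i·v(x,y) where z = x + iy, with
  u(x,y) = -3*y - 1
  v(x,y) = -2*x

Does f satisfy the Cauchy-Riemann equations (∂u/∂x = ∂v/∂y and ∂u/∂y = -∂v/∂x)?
∂u/∂x = 0
∂v/∂y = 0
∂u/∂y = -3
∂v/∂x = -2
∂u/∂y ≠ -∂v/∂x; the Cauchy-Riemann equations are not satisfied, so f is not analytic.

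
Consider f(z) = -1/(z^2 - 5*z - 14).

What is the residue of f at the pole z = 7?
-1/9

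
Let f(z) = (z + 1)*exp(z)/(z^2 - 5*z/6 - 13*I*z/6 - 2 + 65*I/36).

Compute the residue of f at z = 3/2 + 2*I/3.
Write f(z) = P(z)/Q(z) with P(z) = (z + 1)*exp(z) and Q(z) = z^2 - 5*z/6 - 13*I*z/6 - 2 + 65*I/36.
The denominator factors as Q(z) = (z - 3/2 - 2*I/3)*(z + 2/3 - 3*I/2), so z = 3/2 + 2*I/3 is a simple zero of Q and P is analytic there; z = 3/2 + 2*I/3 is therefore a simple pole and
  Res(f, z₀) = P(z₀)/Q'(z₀).

Q'(z) = 2*z - 5/6 - 13*I/6, so Q'(3/2 + 2*I/3) = 13/6 - 5*I/6.
P(3/2 + 2*I/3) = (5/2 + 2*I/3)*exp(3/2 + 2*I/3).

Res(f, 3/2 + 2*I/3) = ((5/2 + 2*I/3)*exp(3/2 + 2*I/3))/(13/6 - 5*I/6) = (175/194 + 127*I/194)*exp(3/2 + 2*I/3)

Final answer: (175/194 + 127*I/194)*exp(3/2 + 2*I/3)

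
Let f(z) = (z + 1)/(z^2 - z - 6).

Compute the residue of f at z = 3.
Write f(z) = P(z)/Q(z) with P(z) = z + 1 and Q(z) = z^2 - z - 6.
The denominator factors as Q(z) = (z + 2)*(z - 3), so z = 3 is a simple zero of Q and P is analytic there; z = 3 is therefore a simple pole and
  Res(f, z₀) = P(z₀)/Q'(z₀).

Q'(z) = 2*z - 1, so Q'(3) = 5.
P(3) = 4.

Res(f, 3) = (4)/(5) = 4/5

Final answer: 4/5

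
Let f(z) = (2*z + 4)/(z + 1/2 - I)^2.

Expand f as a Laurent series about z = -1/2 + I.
Put w = z - (-1/2 + I), i.e. z = w - 1/2 + I. The denominator is w^2, so it suffices to rewrite the numerator in powers of w.

P(z) = 2*z + 4
P(w - 1/2 + I) = 3 + 2*I + 2*w

Dividing each term by w^2:
  f = (3 + 2*I)/w^2 + 2/w

Substituting back w = z + 1/2 - I:
  f(z) = (3 + 2*I)/(z + 1/2 - I)^2 + 2/(z + 1/2 - I)

The series is finite because the numerator is a polynomial; the negative powers form the principal part, and the coefficient of 1/(z + 1/2 - I) gives Res(f, -1/2 + I) = 2.

Final answer: (3 + 2*I)/(z + 1/2 - I)^2 + 2/(z + 1/2 - I)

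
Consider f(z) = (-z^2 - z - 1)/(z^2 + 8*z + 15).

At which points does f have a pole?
{-5, -3}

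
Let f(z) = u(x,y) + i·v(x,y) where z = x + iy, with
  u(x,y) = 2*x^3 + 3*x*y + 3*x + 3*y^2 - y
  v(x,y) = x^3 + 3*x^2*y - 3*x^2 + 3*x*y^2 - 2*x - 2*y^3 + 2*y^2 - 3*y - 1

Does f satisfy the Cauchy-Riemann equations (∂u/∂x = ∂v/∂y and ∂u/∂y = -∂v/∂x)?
∂u/∂x = 6*x^2 + 3*y + 3
∂v/∂y = 3*x^2 + 6*x*y - 6*y^2 + 4*y - 3
∂u/∂y = 3*x + 6*y - 1
∂v/∂x = 3*x^2 + 6*x*y - 6*x + 3*y^2 - 2
∂u/∂x ≠ ∂v/∂y and ∂u/∂y ≠ -∂v/∂x; the Cauchy-Riemann equations are not satisfied, so f is not analytic.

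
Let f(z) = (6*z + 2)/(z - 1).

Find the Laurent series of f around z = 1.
8/(z - 1) + 6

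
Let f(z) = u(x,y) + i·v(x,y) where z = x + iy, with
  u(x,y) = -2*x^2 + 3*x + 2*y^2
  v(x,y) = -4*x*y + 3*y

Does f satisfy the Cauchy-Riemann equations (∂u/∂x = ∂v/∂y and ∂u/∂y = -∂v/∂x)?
∂u/∂x = 3 - 4*x
∂v/∂y = 3 - 4*x
∂u/∂y = 4*y
∂v/∂x = -4*y
∂u/∂x = ∂v/∂y and ∂u/∂y = -∂v/∂x hold identically; f is analytic.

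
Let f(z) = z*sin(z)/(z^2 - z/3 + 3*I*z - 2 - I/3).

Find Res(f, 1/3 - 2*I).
(19/10 - 3*I/10)*sin(1/3 - 2*I)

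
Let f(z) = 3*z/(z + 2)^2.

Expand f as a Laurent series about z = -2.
Put w = z - (-2), i.e. z = w - 2. The denominator is w^2, so it suffices to rewrite the numerator in powers of w.

P(z) = 3*z
P(w - 2) = -6 + 3*w

Dividing each term by w^2:
  f = -6/w^2 + 3/w

Substituting back w = z + 2:
  f(z) = -6/(z + 2)^2 + 3/(z + 2)

The series is finite because the numerator is a polynomial; the negative powers form the principal part, and the coefficient of 1/(z + 2) gives Res(f, -2) = 3.

Final answer: -6/(z + 2)^2 + 3/(z + 2)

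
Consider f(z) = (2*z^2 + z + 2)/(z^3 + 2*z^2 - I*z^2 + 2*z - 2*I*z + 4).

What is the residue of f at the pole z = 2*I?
Write f(z) = P(z)/Q(z) with P(z) = 2*z^2 + z + 2 and Q(z) = z^3 + 2*z^2 - I*z^2 + 2*z - 2*I*z + 4.
The denominator factors as Q(z) = (z - 2*I)*(z + 2)*(z + I), so z = 2*I is a simple zero of Q and P is analytic there; z = 2*I is therefore a simple pole and
  Res(f, z₀) = P(z₀)/Q'(z₀).

Q'(z) = 3*z^2 + 4*z - 2*I*z + 2 - 2*I, so Q'(2*I) = -6 + 6*I.
P(2*I) = -6 + 2*I.

Res(f, 2*I) = (-6 + 2*I)/(-6 + 6*I) = 2/3 + I/3

Final answer: 2/3 + I/3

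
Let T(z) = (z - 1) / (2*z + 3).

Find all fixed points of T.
T(z) = z means z - 1 = z*(2*z + 3), i.e.
  2*z^2 + 2*z + 1 = 0.
Discriminant: (2)^2 - 4*(2)*(1) = -4, so the roots are complex conjugates.
  z = (-2 ± I*sqrt(4))/(2*(2))
Fixed points: {-1/2 - I/2, -1/2 + I/2}

Final answer: {-1/2 - I/2, -1/2 + I/2}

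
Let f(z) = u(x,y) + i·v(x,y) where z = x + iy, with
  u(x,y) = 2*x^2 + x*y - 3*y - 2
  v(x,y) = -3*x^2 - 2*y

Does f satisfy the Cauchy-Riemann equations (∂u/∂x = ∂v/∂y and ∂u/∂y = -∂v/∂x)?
∂u/∂x = 4*x + y
∂v/∂y = -2
∂u/∂y = x - 3
∂v/∂x = -6*x
∂u/∂x ≠ ∂v/∂y and ∂u/∂y ≠ -∂v/∂x; the Cauchy-Riemann equations are not satisfied, so f is not analytic.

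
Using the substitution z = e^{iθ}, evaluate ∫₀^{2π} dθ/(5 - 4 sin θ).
Call the integral J. The integrand is 2π-periodic and we integrate over a full period, so shifting θ does not change the value (θ → θ + π/2 turns sin θ into cos θ; θ → θ + π flips the sign of the trig term). Hence
  J = ∫₀^{2π} dθ/(5 + 4 cos θ).
Put z = e^{iθ}: then cos θ = (z + 1/z)/2, dθ = dz/(iz), and z runs once counterclockwise around |z| = 1:
  J = ∮_{|z|=1} 1/(5 + 4*(z + 1/z)/2) · dz/(iz) = (2/i) ∮_{|z|=1} dz/(4*z^2 + 10*z + 4).
The roots of 4*z^2 + 10*z + 4 are z = (-5 ± sqrt(5^2 - 4^2))/4, with sqrt(9) = 3; their product is 1, so only z₊ = -1/2 lies inside the unit circle (z₋ = -2 lies outside).
z₊ is a simple zero of q(z) = 4*z^2 + 10*z + 4, so Res(1/q, z₊) = 1/q'(z₊) with q'(z) = 8*z + 10; and q'(z₊) = 4*(z₊ - z₋) = 6.
Therefore J = (2/i) · 2πi · 1/(6) = 2*pi/(3) = 2*pi/3

Final answer: 2*pi/3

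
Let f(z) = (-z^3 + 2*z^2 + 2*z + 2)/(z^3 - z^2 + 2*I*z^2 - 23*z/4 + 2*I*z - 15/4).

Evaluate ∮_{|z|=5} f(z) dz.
By the residue theorem, ∮_C f(z) dz = 2πi · (sum of the residues of f at the poles inside |z| = 5).

The denominator factors as (z + 1)*(z - 3 + 3*I/2)*(z + 1 + I/2), so the singularities of f are simple poles at z = -1, z = 3 - 3*I/2, z = -1 - I/2.
  |-1|² = 1 < 25 = 5², so this pole is inside the contour.
  |3 - 3*I/2|² = 45/4 < 25 = 5², so this pole is inside the contour.
  |-1 - I/2|² = 5/4 < 25 = 5², so this pole is inside the contour.

With P(z) = -z^3 + 2*z^2 + 2*z + 2 and Q(z) = z^3 - z^2 + 2*I*z^2 - 23*z/4 + 2*I*z - 15/4, each pole is simple, so Res(f, z₀) = P(z₀)/Q'(z₀) with Q'(z) = 3*z^2 - 2*z + 4*I*z - 23/4 + 2*I.
  Res(f, -1) = P(-1)/Q'(-1) = (3)/(-3/4 - 2*I) = -36/73 + 96*I/73
  Res(f, 3 - 3*I/2) = P(3 - 3*I/2)/Q'(3 - 3*I/2) = (59/4 + 129*I/8)/(29/2 - 10*I) = 421/2482 + 6101*I/4964
  Res(f, -1 - I/2) = P(-1 - I/2)/Q'(-1 - I/2) = (7/4 + 19*I/8)/(1/2 + 2*I) = 45/34 - 37*I/68

Sum of residues inside C: 1 + 2*I
∮_C f(z) dz = 2πi · (1 + 2*I) = pi*(-4 + 2*I)

Final answer: pi*(-4 + 2*I)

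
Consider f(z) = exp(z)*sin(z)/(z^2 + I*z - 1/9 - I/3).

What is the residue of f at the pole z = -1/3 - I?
(6/13 - 9*I/13)*exp(-1/3 - I)*sin(1/3 + I)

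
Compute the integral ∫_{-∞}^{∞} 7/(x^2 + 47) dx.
Let f(z) = 7/(z^2 + 47). The denominator has no real zeros and deg Q - deg P = 2 ≥ 2, so the integral of f over the upper semicircle |z| = R tends to 0 as R → ∞. Closing the contour in the upper half-plane,
  ∫_{-∞}^{∞} f(x) dx = 2πi · Σ Res(f, z_k)  over the poles with Im z_k > 0.

Zeros of the denominator: z^2 + 47 = 0 gives z = ±sqrt(47)*I.
Upper half-plane: z = sqrt(47)*I (simple).

Each pole is a simple zero of Q(z) = z^2 + 47, so Res(f, z₀) = P(z₀)/Q'(z₀) with P(z) = 7, Q'(z) = 2*z:
  Res(f, sqrt(47)*I) = (7)/(2*sqrt(47)*I) = -7*sqrt(47)*I/94

∫_{-∞}^{∞} f(x) dx = 2πi · (-7*sqrt(47)*I/94) = 7*sqrt(47)*pi/47

Final answer: 7*sqrt(47)*pi/47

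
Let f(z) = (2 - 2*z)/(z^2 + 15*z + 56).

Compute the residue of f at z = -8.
Write f(z) = P(z)/Q(z) with P(z) = 2 - 2*z and Q(z) = z^2 + 15*z + 56.
The denominator factors as Q(z) = (z + 7)*(z + 8), so z = -8 is a simple zero of Q and P is analytic there; z = -8 is therefore a simple pole and
  Res(f, z₀) = P(z₀)/Q'(z₀).

Q'(z) = 2*z + 15, so Q'(-8) = -1.
P(-8) = 18.

Res(f, -8) = (18)/(-1) = -18

Final answer: -18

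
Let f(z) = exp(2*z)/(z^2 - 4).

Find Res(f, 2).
Write f(z) = P(z)/Q(z) with P(z) = exp(2*z) and Q(z) = z^2 - 4.
The denominator factors as Q(z) = (z - 2)*(z + 2), so z = 2 is a simple zero of Q and P is analytic there; z = 2 is therefore a simple pole and
  Res(f, z₀) = P(z₀)/Q'(z₀).

Q'(z) = 2*z, so Q'(2) = 4.
P(2) = exp(4).

Res(f, 2) = (exp(4))/(4) = exp(4)/4

Final answer: exp(4)/4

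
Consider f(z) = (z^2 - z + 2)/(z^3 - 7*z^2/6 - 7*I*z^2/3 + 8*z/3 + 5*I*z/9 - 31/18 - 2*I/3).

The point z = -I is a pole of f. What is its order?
1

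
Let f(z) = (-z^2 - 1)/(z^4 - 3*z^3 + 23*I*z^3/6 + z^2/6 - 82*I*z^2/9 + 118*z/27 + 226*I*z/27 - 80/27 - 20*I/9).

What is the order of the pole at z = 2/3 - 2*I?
2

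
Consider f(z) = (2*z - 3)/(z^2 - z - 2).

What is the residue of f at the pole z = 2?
Write f(z) = P(z)/Q(z) with P(z) = 2*z - 3 and Q(z) = z^2 - z - 2.
The denominator factors as Q(z) = (z - 2)*(z + 1), so z = 2 is a simple zero of Q and P is analytic there; z = 2 is therefore a simple pole and
  Res(f, z₀) = P(z₀)/Q'(z₀).

Q'(z) = 2*z - 1, so Q'(2) = 3.
P(2) = 1.

Res(f, 2) = (1)/(3) = 1/3

Final answer: 1/3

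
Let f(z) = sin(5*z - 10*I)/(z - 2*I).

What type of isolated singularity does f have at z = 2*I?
Let u = z - 2*I. The argument of sin is 5*z - 10*I = 5u, so
  f = sin(5u)/u = ((5u) - (5u)^3/6 + ...)/u = 5 - (125/6)*u^2 + ...
The Laurent expansion about u = 0 has no negative powers; equivalently lim_{z→2*I} f(z) = 5 exists and is finite.
So the singularity is removable.

Final answer: removable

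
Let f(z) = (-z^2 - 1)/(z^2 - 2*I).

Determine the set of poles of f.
The singularities of f are the zeros of the denominator. Factoring,
  z^2 - 2*I = (z + 1 + I)*(z - 1 - I)
so the candidates are z = -1 - I, z = 1 + I.

Check the numerator P(z) = -z^2 - 1 at each one:
  P(-1 - I) = -1 - 2*I ≠ 0, so z = -1 - I is a (simple) pole.
  P(1 + I) = -1 - 2*I ≠ 0, so z = 1 + I is a (simple) pole.

Poles of f: {-1 - I, 1 + I}

Final answer: {-1 - I, 1 + I}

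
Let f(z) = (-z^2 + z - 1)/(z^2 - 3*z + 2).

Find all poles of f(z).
{1, 2}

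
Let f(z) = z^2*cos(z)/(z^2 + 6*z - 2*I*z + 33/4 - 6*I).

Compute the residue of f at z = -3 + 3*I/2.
Write f(z) = P(z)/Q(z) with P(z) = z^2*cos(z) and Q(z) = z^2 + 6*z - 2*I*z + 33/4 - 6*I.
The denominator factors as Q(z) = (z + 3 - I/2)*(z + 3 - 3*I/2), so z = -3 + 3*I/2 is a simple zero of Q and P is analytic there; z = -3 + 3*I/2 is therefore a simple pole and
  Res(f, z₀) = P(z₀)/Q'(z₀).

Q'(z) = 2*z + 6 - 2*I, so Q'(-3 + 3*I/2) = I.
P(-3 + 3*I/2) = (27/4 - 9*I)*cos(3 - 3*I/2).

Res(f, -3 + 3*I/2) = ((27/4 - 9*I)*cos(3 - 3*I/2))/(I) = (-9 - 27*I/4)*cos(3 - 3*I/2)

Final answer: (-9 - 27*I/4)*cos(3 - 3*I/2)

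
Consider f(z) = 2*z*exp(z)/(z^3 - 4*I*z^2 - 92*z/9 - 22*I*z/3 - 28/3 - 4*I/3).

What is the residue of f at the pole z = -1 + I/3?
Write f(z) = P(z)/Q(z) with P(z) = 2*z*exp(z) and Q(z) = z^3 - 4*I*z^2 - 92*z/9 - 22*I*z/3 - 28/3 - 4*I/3.
The denominator factors as Q(z) = (z + 1 - I/3)*(z + 2 - 2*I/3)*(z - 3 - 3*I), so z = -1 + I/3 is a simple zero of Q and P is analytic there; z = -1 + I/3 is therefore a simple pole and
  Res(f, z₀) = P(z₀)/Q'(z₀).

Q'(z) = 3*z^2 - 8*I*z - 92/9 - 22*I/3, so Q'(-1 + I/3) = -44/9 - 4*I/3.
P(-1 + I/3) = (-2 + 2*I/3)*exp(-1 + I/3).

Res(f, -1 + I/3) = ((-2 + 2*I/3)*exp(-1 + I/3))/(-44/9 - 4*I/3) = (9/26 - 3*I/13)*exp(-1 + I/3)

Final answer: (9/26 - 3*I/13)*exp(-1 + I/3)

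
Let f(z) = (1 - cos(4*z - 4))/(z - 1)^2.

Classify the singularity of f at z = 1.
Let u = z - 1. The argument of cos is 4*z - 4 = 4u, so
  f = (1 - cos(4u))/u^2 = ((4u)^2/2 - (4u)^4/24 + ...)/u^2 = 8 - (32/3)*u^2 + ...
The Laurent expansion about u = 0 has no negative powers; equivalently lim_{z→1} f(z) = 8 exists and is finite.
So the singularity is removable.

Final answer: removable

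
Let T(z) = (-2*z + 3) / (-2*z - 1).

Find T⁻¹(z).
Set w = T(z) = (-2*z + 3) / (-2*z - 1) and solve for z:
  w*(-2*z - 1) = -2*z + 3
  -w + z*(2 - 2*w) - 3 = 0
  z*(2 - 2*w) = w + 3
  z = (-w - 3)/(2*w - 2)
Renaming the variable, T⁻¹(z) = (-z - 3)/(2*z - 2).
(Check: ad - bc = 8 ≠ 0, so T is invertible.)

Final answer: (-z - 3)/(2*z - 2)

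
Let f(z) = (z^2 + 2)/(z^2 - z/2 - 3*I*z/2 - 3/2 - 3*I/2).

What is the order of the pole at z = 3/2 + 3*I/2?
1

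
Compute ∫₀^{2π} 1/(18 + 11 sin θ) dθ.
2*sqrt(203)*pi/203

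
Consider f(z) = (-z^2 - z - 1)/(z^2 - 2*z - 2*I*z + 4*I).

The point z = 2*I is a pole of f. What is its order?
1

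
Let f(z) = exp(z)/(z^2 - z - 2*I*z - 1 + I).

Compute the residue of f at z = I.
Write f(z) = P(z)/Q(z) with P(z) = exp(z) and Q(z) = z^2 - z - 2*I*z - 1 + I.
The denominator factors as Q(z) = (z - I)*(z - 1 - I), so z = I is a simple zero of Q and P is analytic there; z = I is therefore a simple pole and
  Res(f, z₀) = P(z₀)/Q'(z₀).

Q'(z) = 2*z - 1 - 2*I, so Q'(I) = -1.
P(I) = exp(I).

Res(f, I) = (exp(I))/(-1) = -exp(I)

Final answer: -exp(I)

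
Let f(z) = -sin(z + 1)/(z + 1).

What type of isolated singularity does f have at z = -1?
removable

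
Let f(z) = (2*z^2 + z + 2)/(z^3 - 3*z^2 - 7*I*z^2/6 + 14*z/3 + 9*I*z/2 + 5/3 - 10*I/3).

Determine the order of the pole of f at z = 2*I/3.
Factor the denominator:
  z^3 - 3*z^2 - 7*I*z^2/6 + 14*z/3 + 9*I*z/2 + 5/3 - 10*I/3 = (z - 2*I/3)*(z - 1 - 2*I)*(z - 2 + 3*I/2)

The numerator P(z) = 2*z^2 + z + 2 has P(2*I/3) = 10/9 + 2*I/3 ≠ 0, so no factor of (z - 2*I/3) cancels.
Near z = 2*I/3 we can therefore write f(z) = g(z)/(z - 2*I/3) with g analytic at 2*I/3 and g(2*I/3) ≠ 0 (g is the numerator divided by the remaining denominator factors).

Hence z = 2*I/3 is a pole of order 1.

Final answer: 1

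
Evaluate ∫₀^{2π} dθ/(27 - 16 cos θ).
2*sqrt(473)*pi/473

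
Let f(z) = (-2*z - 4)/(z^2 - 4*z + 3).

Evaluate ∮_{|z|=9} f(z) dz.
-4*I*pi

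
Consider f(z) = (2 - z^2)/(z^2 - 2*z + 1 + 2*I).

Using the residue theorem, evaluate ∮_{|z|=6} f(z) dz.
By the residue theorem, ∮_C f(z) dz = 2πi · (sum of the residues of f at the poles inside |z| = 6).

The denominator factors as (z - I)*(z - 2 + I), so the singularities of f are simple poles at z = I, z = 2 - I.
  |I|² = 1 < 36 = 6², so this pole is inside the contour.
  |2 - I|² = 5 < 36 = 6², so this pole is inside the contour.

With P(z) = 2 - z^2 and Q(z) = z^2 - 2*z + 1 + 2*I, each pole is simple, so Res(f, z₀) = P(z₀)/Q'(z₀) with Q'(z) = 2*z - 2.
  Res(f, I) = P(I)/Q'(I) = (3)/(-2 + 2*I) = -3/4 - 3*I/4
  Res(f, 2 - I) = P(2 - I)/Q'(2 - I) = (-1 + 4*I)/(2 - 2*I) = -5/4 + 3*I/4

Sum of residues inside C: -2
∮_C f(z) dz = 2πi · (-2) = -4*I*pi

Final answer: -4*I*pi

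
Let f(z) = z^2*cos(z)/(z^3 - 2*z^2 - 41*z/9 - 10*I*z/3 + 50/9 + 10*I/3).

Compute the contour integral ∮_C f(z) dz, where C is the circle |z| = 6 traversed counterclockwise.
By the residue theorem, ∮_C f(z) dz = 2πi · (sum of the residues of f at the poles inside |z| = 6).

The denominator factors as (z + 2 + 2*I/3)*(z - 3 - 2*I/3)*(z - 1), so the singularities of f are simple poles at z = -2 - 2*I/3, z = 3 + 2*I/3, z = 1.
  |-2 - 2*I/3|² = 40/9 < 36 = 6², so this pole is inside the contour.
  |3 + 2*I/3|² = 85/9 < 36 = 6², so this pole is inside the contour.
  |1|² = 1 < 36 = 6², so this pole is inside the contour.

With P(z) = z^2*cos(z) and Q(z) = z^3 - 2*z^2 - 41*z/9 - 10*I*z/3 + 50/9 + 10*I/3, each pole is simple, so Res(f, z₀) = P(z₀)/Q'(z₀) with Q'(z) = 3*z^2 - 4*z - 41/9 - 10*I/3.
  Res(f, -2 - 2*I/3) = P(-2 - 2*I/3)/Q'(-2 - 2*I/3) = ((32/9 + 8*I/3)*cos(2 + 2*I/3))/(127/9 + 22*I/3) = (5648/20485 + 936*I/20485)*cos(2 + 2*I/3)
  Res(f, 3 + 2*I/3) = P(3 + 2*I/3)/Q'(3 + 2*I/3) = ((77/9 + 4*I)*cos(3 + 2*I/3))/(82/9 + 6*I) = (4129/4820 - 603*I/4820)*cos(3 + 2*I/3)
  Res(f, 1) = P(1)/Q'(1) = (cos(1))/(-50/9 - 10*I/3) = (-9/68 + 27*I/340)*cos(1)

Sum of residues inside C: (5648/20485 + 936*I/20485)*cos(2 + 2*I/3) + (-9/68 + 27*I/340)*cos(1) + (4129/4820 - 603*I/4820)*cos(3 + 2*I/3)
∮_C f(z) dz = 2πi · ((5648/20485 + 936*I/20485)*cos(2 + 2*I/3) + (-9/68 + 27*I/340)*cos(1) + (4129/4820 - 603*I/4820)*cos(3 + 2*I/3)) = pi*(603/2410 + 4129*I/2410)*cos(3 + 2*I/3) + pi*(-1872/20485 + 11296*I/20485)*cos(2 + 2*I/3) + pi*(-27/170 - 9*I/34)*cos(1)

Final answer: pi*(603/2410 + 4129*I/2410)*cos(3 + 2*I/3) + pi*(-1872/20485 + 11296*I/20485)*cos(2 + 2*I/3) + pi*(-27/170 - 9*I/34)*cos(1)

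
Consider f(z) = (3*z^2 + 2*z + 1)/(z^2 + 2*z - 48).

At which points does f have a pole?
The singularities of f are the zeros of the denominator. Factoring,
  z^2 + 2*z - 48 = (z - 6)*(z + 8)
so the candidates are z = 6, z = -8.

Check the numerator P(z) = 3*z^2 + 2*z + 1 at each one:
  P(6) = 121 ≠ 0, so z = 6 is a (simple) pole.
  P(-8) = 177 ≠ 0, so z = -8 is a (simple) pole.

Poles of f: {-8, 6}

Final answer: {-8, 6}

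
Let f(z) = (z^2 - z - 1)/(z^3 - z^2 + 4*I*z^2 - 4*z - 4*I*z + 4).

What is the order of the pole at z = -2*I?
2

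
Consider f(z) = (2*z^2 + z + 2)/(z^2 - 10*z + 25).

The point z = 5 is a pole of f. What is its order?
Factor the denominator:
  z^2 - 10*z + 25 = (z - 5)^2

The numerator P(z) = 2*z^2 + z + 2 has P(5) = 57 ≠ 0, so no factor of (z - 5) cancels.
Near z = 5 we can therefore write f(z) = g(z)/(z - 5)^2 with g analytic at 5 and g(5) ≠ 0 (g is just the numerator).

Hence z = 5 is a pole of order 2.

Final answer: 2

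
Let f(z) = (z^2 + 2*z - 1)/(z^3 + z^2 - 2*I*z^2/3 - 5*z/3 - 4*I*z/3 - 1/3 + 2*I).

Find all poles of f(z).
{-2 - I/3, I, 1}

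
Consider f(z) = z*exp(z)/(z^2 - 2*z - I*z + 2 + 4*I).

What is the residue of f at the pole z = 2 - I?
Write f(z) = P(z)/Q(z) with P(z) = z*exp(z) and Q(z) = z^2 - 2*z - I*z + 2 + 4*I.
The denominator factors as Q(z) = (z - 2 + I)*(z - 2*I), so z = 2 - I is a simple zero of Q and P is analytic there; z = 2 - I is therefore a simple pole and
  Res(f, z₀) = P(z₀)/Q'(z₀).

Q'(z) = 2*z - 2 - I, so Q'(2 - I) = 2 - 3*I.
P(2 - I) = (2 - I)*exp(2 - I).

Res(f, 2 - I) = ((2 - I)*exp(2 - I))/(2 - 3*I) = (7/13 + 4*I/13)*exp(2 - I)

Final answer: (7/13 + 4*I/13)*exp(2 - I)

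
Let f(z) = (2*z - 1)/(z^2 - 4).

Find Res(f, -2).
Write f(z) = P(z)/Q(z) with P(z) = 2*z - 1 and Q(z) = z^2 - 4.
The denominator factors as Q(z) = (z - 2)*(z + 2), so z = -2 is a simple zero of Q and P is analytic there; z = -2 is therefore a simple pole and
  Res(f, z₀) = P(z₀)/Q'(z₀).

Q'(z) = 2*z, so Q'(-2) = -4.
P(-2) = -5.

Res(f, -2) = (-5)/(-4) = 5/4

Final answer: 5/4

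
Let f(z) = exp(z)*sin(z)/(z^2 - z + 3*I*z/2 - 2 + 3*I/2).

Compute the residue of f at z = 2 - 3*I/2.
Write f(z) = P(z)/Q(z) with P(z) = exp(z)*sin(z) and Q(z) = z^2 - z + 3*I*z/2 - 2 + 3*I/2.
The denominator factors as Q(z) = (z + 1)*(z - 2 + 3*I/2), so z = 2 - 3*I/2 is a simple zero of Q and P is analytic there; z = 2 - 3*I/2 is therefore a simple pole and
  Res(f, z₀) = P(z₀)/Q'(z₀).

Q'(z) = 2*z - 1 + 3*I/2, so Q'(2 - 3*I/2) = 3 - 3*I/2.
P(2 - 3*I/2) = exp(2 - 3*I/2)*sin(2 - 3*I/2).

Res(f, 2 - 3*I/2) = (exp(2 - 3*I/2)*sin(2 - 3*I/2))/(3 - 3*I/2) = (4/15 + 2*I/15)*exp(2 - 3*I/2)*sin(2 - 3*I/2)

Final answer: (4/15 + 2*I/15)*exp(2 - 3*I/2)*sin(2 - 3*I/2)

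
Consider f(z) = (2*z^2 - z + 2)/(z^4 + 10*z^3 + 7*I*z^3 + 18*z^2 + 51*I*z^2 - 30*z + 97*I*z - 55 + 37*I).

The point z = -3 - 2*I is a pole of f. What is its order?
Factor the denominator:
  z^4 + 10*z^3 + 7*I*z^3 + 18*z^2 + 51*I*z^2 - 30*z + 97*I*z - 55 + 37*I = (z + 3 + 2*I)^3*(z + 1 + I)

The numerator P(z) = 2*z^2 - z + 2 has P(-3 - 2*I) = 15 + 26*I ≠ 0, so no factor of (z + 3 + 2*I) cancels.
Near z = -3 - 2*I we can therefore write f(z) = g(z)/(z + 3 + 2*I)^3 with g analytic at -3 - 2*I and g(-3 - 2*I) ≠ 0 (g is the numerator divided by the remaining denominator factors).

Hence z = -3 - 2*I is a pole of order 3.

Final answer: 3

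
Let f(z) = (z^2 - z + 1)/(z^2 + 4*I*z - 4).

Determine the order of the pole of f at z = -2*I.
2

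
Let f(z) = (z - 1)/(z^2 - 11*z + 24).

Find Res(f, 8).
Write f(z) = P(z)/Q(z) with P(z) = z - 1 and Q(z) = z^2 - 11*z + 24.
The denominator factors as Q(z) = (z - 3)*(z - 8), so z = 8 is a simple zero of Q and P is analytic there; z = 8 is therefore a simple pole and
  Res(f, z₀) = P(z₀)/Q'(z₀).

Q'(z) = 2*z - 11, so Q'(8) = 5.
P(8) = 7.

Res(f, 8) = (7)/(5) = 7/5

Final answer: 7/5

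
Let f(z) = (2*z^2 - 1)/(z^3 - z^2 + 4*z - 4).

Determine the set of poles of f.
The singularities of f are the zeros of the denominator. Factoring,
  z^3 - z^2 + 4*z - 4 = (z - 1)*(z + 2*I)*(z - 2*I)
so the candidates are z = 1, z = -2*I, z = 2*I.

Check the numerator P(z) = 2*z^2 - 1 at each one:
  P(1) = 1 ≠ 0, so z = 1 is a (simple) pole.
  P(-2*I) = -9 ≠ 0, so z = -2*I is a (simple) pole.
  P(2*I) = -9 ≠ 0, so z = 2*I is a (simple) pole.

Poles of f: {-2*I, 2*I, 1}

Final answer: {-2*I, 2*I, 1}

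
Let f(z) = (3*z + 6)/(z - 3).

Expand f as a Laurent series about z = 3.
Put w = z - (3), i.e. z = w + 3. The denominator is w, so it suffices to rewrite the numerator in powers of w.

P(z) = 3*z + 6
P(w + 3) = 15 + 3*w

Dividing each term by w:
  f = 15/w + 3

Substituting back w = z - 3:
  f(z) = 15/(z - 3) + 3

The series is finite because the numerator is a polynomial; the negative powers form the principal part, and the coefficient of 1/(z - 3) gives Res(f, 3) = 15.

Final answer: 15/(z - 3) + 3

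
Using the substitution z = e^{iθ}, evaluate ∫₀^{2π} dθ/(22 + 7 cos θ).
Let J = ∫₀^{2π} dθ/(22 + 7 cos θ).
Put z = e^{iθ}: then cos θ = (z + 1/z)/2, dθ = dz/(iz), and z runs once counterclockwise around |z| = 1:
  J = ∮_{|z|=1} 1/(22 + 7*(z + 1/z)/2) · dz/(iz) = (2/i) ∮_{|z|=1} dz/(7*z^2 + 44*z + 7).
The roots of 7*z^2 + 44*z + 7 are z = (-22 ± sqrt(22^2 - 7^2))/7, with sqrt(435) = sqrt(435); their product is 1, so only z₊ = -22/7 + sqrt(435)/7 lies inside the unit circle (z₋ = -22/7 - sqrt(435)/7 lies outside).
z₊ is a simple zero of q(z) = 7*z^2 + 44*z + 7, so Res(1/q, z₊) = 1/q'(z₊) with q'(z) = 14*z + 44; and q'(z₊) = 7*(z₊ - z₋) = 2*sqrt(435).
Therefore J = (2/i) · 2πi · 1/(2*sqrt(435)) = 2*pi/(sqrt(435)) = 2*sqrt(435)*pi/435

Final answer: 2*sqrt(435)*pi/435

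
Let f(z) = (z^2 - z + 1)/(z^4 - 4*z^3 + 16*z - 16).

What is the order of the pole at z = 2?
Factor the denominator:
  z^4 - 4*z^3 + 16*z - 16 = (z - 2)^3*(z + 2)

The numerator P(z) = z^2 - z + 1 has P(2) = 3 ≠ 0, so no factor of (z - 2) cancels.
Near z = 2 we can therefore write f(z) = g(z)/(z - 2)^3 with g analytic at 2 and g(2) ≠ 0 (g is the numerator divided by the remaining denominator factors).

Hence z = 2 is a pole of order 3.

Final answer: 3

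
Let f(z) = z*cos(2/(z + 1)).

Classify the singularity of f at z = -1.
Let u = z + 1. Then
  cos(2/u) = Σ_{k≥0} (-1)^k (2)^(2k)/((2k)!·u^(2k)) = 1 - 2/u^2 + 2/(3*u^4) + ...
which has infinitely many negative powers of u, so cos(2/(z + 1)) has an essential singularity at z = -1.
The extra factor z is a nonzero polynomial; if the product had at most a pole at z = -1, dividing by that polynomial would leave cos(2/(z + 1)) with at most a pole too — contradiction. (Equivalently, the product's Laurent series still has infinitely many negative powers.)
So the singularity is essential.

Final answer: essential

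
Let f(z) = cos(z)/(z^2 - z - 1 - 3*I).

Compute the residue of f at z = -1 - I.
(-3/13 + 2*I/13)*cos(1 + I)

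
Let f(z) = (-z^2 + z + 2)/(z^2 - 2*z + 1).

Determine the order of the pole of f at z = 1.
Factor the denominator:
  z^2 - 2*z + 1 = (z - 1)^2

The numerator P(z) = -z^2 + z + 2 has P(1) = 2 ≠ 0, so no factor of (z - 1) cancels.
Near z = 1 we can therefore write f(z) = g(z)/(z - 1)^2 with g analytic at 1 and g(1) ≠ 0 (g is just the numerator).

Hence z = 1 is a pole of order 2.

Final answer: 2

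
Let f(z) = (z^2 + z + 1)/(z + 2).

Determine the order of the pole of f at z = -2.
Factor the denominator:
  z + 2 = (z + 2)

The numerator P(z) = z^2 + z + 1 has P(-2) = 3 ≠ 0, so no factor of (z + 2) cancels.
Near z = -2 we can therefore write f(z) = g(z)/(z + 2) with g analytic at -2 and g(-2) ≠ 0 (g is just the numerator).

Hence z = -2 is a pole of order 1.

Final answer: 1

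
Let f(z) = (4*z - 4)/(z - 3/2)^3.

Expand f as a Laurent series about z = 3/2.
Put w = z - (3/2), i.e. z = w + 3/2. The denominator is w^3, so it suffices to rewrite the numerator in powers of w.

P(z) = 4*z - 4
P(w + 3/2) = 2 + 4*w

Dividing each term by w^3:
  f = 2/w^3 + 4/w^2

Substituting back w = z - 3/2:
  f(z) = 2/(z - 3/2)^3 + 4/(z - 3/2)^2

The series is finite because the numerator is a polynomial; the negative powers form the principal part.

Final answer: 2/(z - 3/2)^3 + 4/(z - 3/2)^2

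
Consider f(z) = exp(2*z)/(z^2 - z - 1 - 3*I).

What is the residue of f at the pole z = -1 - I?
Write f(z) = P(z)/Q(z) with P(z) = exp(2*z) and Q(z) = z^2 - z - 1 - 3*I.
The denominator factors as Q(z) = (z - 2 - I)*(z + 1 + I), so z = -1 - I is a simple zero of Q and P is analytic there; z = -1 - I is therefore a simple pole and
  Res(f, z₀) = P(z₀)/Q'(z₀).

Q'(z) = 2*z - 1, so Q'(-1 - I) = -3 - 2*I.
P(-1 - I) = exp(-2 - 2*I).

Res(f, -1 - I) = (exp(-2 - 2*I))/(-3 - 2*I) = (-3/13 + 2*I/13)*exp(-2 - 2*I)

Final answer: (-3/13 + 2*I/13)*exp(-2 - 2*I)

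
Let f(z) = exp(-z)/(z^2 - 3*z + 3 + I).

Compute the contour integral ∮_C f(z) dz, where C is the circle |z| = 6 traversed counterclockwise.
pi*(4/5 - 2*I/5)*exp(-1 - I) + pi*(-4/5 + 2*I/5)*exp(-2 + I)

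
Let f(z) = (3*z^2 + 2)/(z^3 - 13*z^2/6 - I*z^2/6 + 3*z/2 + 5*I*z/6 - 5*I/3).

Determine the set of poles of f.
The singularities of f are the zeros of the denominator. Factoring,
  z^3 - 13*z^2/6 - I*z^2/6 + 3*z/2 + 5*I*z/6 - 5*I/3 = (z + 1/3 - 2*I/3)*(z - 1 + I)*(z - 3/2 - I/2)
so the candidates are z = -1/3 + 2*I/3, z = 1 - I, z = 3/2 + I/2.

Check the numerator P(z) = 3*z^2 + 2 at each one:
  P(-1/3 + 2*I/3) = 1 - 4*I/3 ≠ 0, so z = -1/3 + 2*I/3 is a (simple) pole.
  P(1 - I) = 2 - 6*I ≠ 0, so z = 1 - I is a (simple) pole.
  P(3/2 + I/2) = 8 + 9*I/2 ≠ 0, so z = 3/2 + I/2 is a (simple) pole.

Poles of f: {-1/3 + 2*I/3, 1 - I, 3/2 + I/2}

Final answer: {-1/3 + 2*I/3, 1 - I, 3/2 + I/2}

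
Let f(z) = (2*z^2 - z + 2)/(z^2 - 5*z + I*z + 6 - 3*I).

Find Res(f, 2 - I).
Write f(z) = P(z)/Q(z) with P(z) = 2*z^2 - z + 2 and Q(z) = z^2 - 5*z + I*z + 6 - 3*I.
The denominator factors as Q(z) = (z - 3)*(z - 2 + I), so z = 2 - I is a simple zero of Q and P is analytic there; z = 2 - I is therefore a simple pole and
  Res(f, z₀) = P(z₀)/Q'(z₀).

Q'(z) = 2*z - 5 + I, so Q'(2 - I) = -1 - I.
P(2 - I) = 6 - 7*I.

Res(f, 2 - I) = (6 - 7*I)/(-1 - I) = 1/2 + 13*I/2

Final answer: 1/2 + 13*I/2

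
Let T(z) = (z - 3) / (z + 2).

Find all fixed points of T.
T(z) = z means z - 3 = z*(z + 2), i.e.
  z^2 + z + 3 = 0.
Discriminant: (1)^2 - 4*(1)*(3) = -11, so the roots are complex conjugates.
  z = (-1 ± I*sqrt(11))/(2*(1))
Fixed points: {-1/2 - sqrt(11)*I/2, -1/2 + sqrt(11)*I/2}

Final answer: {-1/2 - sqrt(11)*I/2, -1/2 + sqrt(11)*I/2}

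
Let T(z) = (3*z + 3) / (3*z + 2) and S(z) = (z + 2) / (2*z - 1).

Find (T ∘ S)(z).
(T ∘ S)(z) = T(S(z)) = ((3)*S(z) + (3))/((3)*S(z) + (2)). Multiply numerator and denominator by 2*z - 1:
  numerator:   (3)*(z + 2) + (3)*(2*z - 1) = 9*z + 3
  denominator: (3)*(z + 2) + (2)*(2*z - 1) = 7*z + 4
(T ∘ S)(z) = (9*z + 3)/(7*z + 4)

Final answer: (9*z + 3)/(7*z + 4)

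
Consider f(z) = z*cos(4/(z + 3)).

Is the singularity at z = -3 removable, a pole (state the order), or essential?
Let u = z + 3. Then
  cos(4/u) = Σ_{k≥0} (-1)^k (4)^(2k)/((2k)!·u^(2k)) = 1 - 8/u^2 + 32/(3*u^4) + ...
which has infinitely many negative powers of u, so cos(4/(z + 3)) has an essential singularity at z = -3.
The extra factor z is a nonzero polynomial; if the product had at most a pole at z = -3, dividing by that polynomial would leave cos(4/(z + 3)) with at most a pole too — contradiction. (Equivalently, the product's Laurent series still has infinitely many negative powers.)
So the singularity is essential.

Final answer: essential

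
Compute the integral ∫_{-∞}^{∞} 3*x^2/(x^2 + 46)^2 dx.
Let f(z) = 3*z^2/(z^2 + 46)^2. The denominator has no real zeros and deg Q - deg P = 2 ≥ 2, so the integral of f over the upper semicircle |z| = R tends to 0 as R → ∞. Closing the contour in the upper half-plane,
  ∫_{-∞}^{∞} f(x) dx = 2πi · Σ Res(f, z_k)  over the poles with Im z_k > 0.

Zeros of the denominator: z^2 + 46 = 0 gives z = ±sqrt(46)*I.
Upper half-plane: z = sqrt(46)*I (a pole of order 2).

Write f(z) = g(z)/(z - sqrt(46)*I)^2 with g(z) = 3*z^2/(z + sqrt(46)*I)^2. For a double pole, Res(f, z₀) = g'(z₀):
  g'(z) = 6*sqrt(46)*I*z/(z + sqrt(46)*I)^3
  Res(f, sqrt(46)*I) = g'(sqrt(46)*I) = -3*sqrt(46)*I/184

∫_{-∞}^{∞} f(x) dx = 2πi · (-3*sqrt(46)*I/184) = 3*sqrt(46)*pi/92

Final answer: 3*sqrt(46)*pi/92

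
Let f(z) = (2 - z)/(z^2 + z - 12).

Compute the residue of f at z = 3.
-1/7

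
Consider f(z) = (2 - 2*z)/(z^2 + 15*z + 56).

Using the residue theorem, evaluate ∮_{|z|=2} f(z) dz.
By the residue theorem, ∮_C f(z) dz = 2πi · (sum of the residues of f at the poles inside |z| = 2).

The denominator factors as (z + 8)*(z + 7), so the singularities of f are simple poles at z = -8, z = -7.
  |-8|² = 64 > 4 = 2², so this pole is outside the contour.
  |-7|² = 49 > 4 = 2², so this pole is outside the contour.

No pole lies inside the contour, so f is analytic on and inside C and the integral is 0 (Cauchy's theorem).

Final answer: 0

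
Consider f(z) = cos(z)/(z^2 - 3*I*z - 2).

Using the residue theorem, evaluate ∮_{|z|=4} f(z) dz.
-2*pi*cosh(1) + 2*pi*cosh(2)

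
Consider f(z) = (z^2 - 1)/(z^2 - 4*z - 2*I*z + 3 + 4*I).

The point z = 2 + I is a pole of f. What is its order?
Factor the denominator:
  z^2 - 4*z - 2*I*z + 3 + 4*I = (z - 2 - I)^2

The numerator P(z) = z^2 - 1 has P(2 + I) = 2 + 4*I ≠ 0, so no factor of (z - 2 - I) cancels.
Near z = 2 + I we can therefore write f(z) = g(z)/(z - 2 - I)^2 with g analytic at 2 + I and g(2 + I) ≠ 0 (g is just the numerator).

Hence z = 2 + I is a pole of order 2.

Final answer: 2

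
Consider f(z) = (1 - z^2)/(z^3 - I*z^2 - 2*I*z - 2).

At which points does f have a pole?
The singularities of f are the zeros of the denominator. Factoring,
  z^3 - I*z^2 - 2*I*z - 2 = (z - 1 - I)*(z + 1 + I)*(z - I)
so the candidates are z = 1 + I, z = -1 - I, z = I.

Check the numerator P(z) = 1 - z^2 at each one:
  P(1 + I) = 1 - 2*I ≠ 0, so z = 1 + I is a (simple) pole.
  P(-1 - I) = 1 - 2*I ≠ 0, so z = -1 - I is a (simple) pole.
  P(I) = 2 ≠ 0, so z = I is a (simple) pole.

Poles of f: {-1 - I, I, 1 + I}

Final answer: {-1 - I, I, 1 + I}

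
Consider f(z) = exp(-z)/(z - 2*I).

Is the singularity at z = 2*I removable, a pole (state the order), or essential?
Write f(z) = g(z)/(z - 2*I) with g(z) = exp(-z).
g is entire and g(2*I) = exp(-2*I) ≠ 0, so no factor of (z - 2*I) cancels: the Laurent expansion of f about z = 2*I starts at the power -1, i.e. lim_{z→z₀} (z - z₀) f(z) = exp(-2*I) is finite and nonzero.
So z = 2*I is a pole of order 1.

Final answer: pole of order 1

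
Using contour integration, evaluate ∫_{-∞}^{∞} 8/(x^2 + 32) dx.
Let f(z) = 8/(z^2 + 32). The denominator has no real zeros and deg Q - deg P = 2 ≥ 2, so the integral of f over the upper semicircle |z| = R tends to 0 as R → ∞. Closing the contour in the upper half-plane,
  ∫_{-∞}^{∞} f(x) dx = 2πi · Σ Res(f, z_k)  over the poles with Im z_k > 0.

Zeros of the denominator: z^2 + 32 = 0 gives z = ±4*sqrt(2)*I.
Upper half-plane: z = 4*sqrt(2)*I (simple).

Each pole is a simple zero of Q(z) = z^2 + 32, so Res(f, z₀) = P(z₀)/Q'(z₀) with P(z) = 8, Q'(z) = 2*z:
  Res(f, 4*sqrt(2)*I) = (8)/(8*sqrt(2)*I) = -sqrt(2)*I/2

∫_{-∞}^{∞} f(x) dx = 2πi · (-sqrt(2)*I/2) = sqrt(2)*pi

Final answer: sqrt(2)*pi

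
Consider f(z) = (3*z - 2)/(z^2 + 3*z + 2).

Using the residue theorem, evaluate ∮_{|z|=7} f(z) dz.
6*I*pi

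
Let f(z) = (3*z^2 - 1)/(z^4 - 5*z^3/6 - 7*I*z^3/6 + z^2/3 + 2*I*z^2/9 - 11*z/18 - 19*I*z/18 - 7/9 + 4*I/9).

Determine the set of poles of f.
{-1/2 + I/2, -I, 1/3 + I, 1 + 2*I/3}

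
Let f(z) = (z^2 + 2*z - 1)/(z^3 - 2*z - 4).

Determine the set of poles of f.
The singularities of f are the zeros of the denominator. Factoring,
  z^3 - 2*z - 4 = (z + 1 + I)*(z - 2)*(z + 1 - I)
so the candidates are z = -1 - I, z = 2, z = -1 + I.

Check the numerator P(z) = z^2 + 2*z - 1 at each one:
  P(-1 - I) = -3 ≠ 0, so z = -1 - I is a (simple) pole.
  P(2) = 7 ≠ 0, so z = 2 is a (simple) pole.
  P(-1 + I) = -3 ≠ 0, so z = -1 + I is a (simple) pole.

Poles of f: {-1 - I, -1 + I, 2}

Final answer: {-1 - I, -1 + I, 2}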